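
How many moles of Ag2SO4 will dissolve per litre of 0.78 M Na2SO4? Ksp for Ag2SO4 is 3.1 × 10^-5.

Ag2SO4(s) ⇌ 2 Ag^+(aq) + SO4^2-(aq)
Ksp = [Ag^+]^2[SO4^2-]
Let s be the molar solubility in this solution. [Ag^+] = 2s, [SO4^2-] = 0.78 + s ≈ 0.78 (Ksp is small, so little additional dissolves).
Ksp ≈ (2s)^2 × 0.78
s = 3.2 × 10^-3 M
Check: s = 3.2 × 10^-3 ≪ 0.78, so the approximation is valid.

s ≈ 3.2e-3 M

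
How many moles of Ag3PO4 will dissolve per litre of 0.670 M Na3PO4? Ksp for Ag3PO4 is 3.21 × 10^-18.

s = 5.62 x 10^-7 M

Ag3PO4(s) ⇌ 3 Ag^+ + PO4^3-
Ksp = [Ag^+]^3[PO4^3-]
If s mol/L dissolves here, [Ag^+] = 3s, [PO4^3-] = 0.670 + s ≈ 0.670 (Ksp is small, so little additional dissolves).
Ksp ≈ (3s)^3 × 0.670
s = 5.62 x 10^-7 M
Check: s = 5.6 × 10^-7 ≪ 0.670, so the approximation is valid.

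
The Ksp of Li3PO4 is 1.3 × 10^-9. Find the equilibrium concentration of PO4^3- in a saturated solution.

Li3PO4(s) <=> 3 Li^+ + PO4^3-
Ksp = [Li^+]^3[PO4^3-]
Let s = molar solubility. Then [Li^+] = 3s and [PO4^3-] = s.
So Ksp = (3s)^3 × s = 27s^4
s^4 = 1.3 × 10^-9 / 27, so s = 2.63 × 10^-3 M
[PO4^3-] = s = 2.6 × 10^-3 M

[PO4^3-] = 2.6 × 10^-3 M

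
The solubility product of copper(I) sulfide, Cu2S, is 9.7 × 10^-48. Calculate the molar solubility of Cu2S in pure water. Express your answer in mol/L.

1.3 × 10^-16 M

Cu2S(s) ⇌ 2 Cu^+(aq) + S^2-(aq)
Ksp = [Cu^+]^2[S^2-]
Let s = molar solubility. Then [Cu^+] = 2s and [S^2-] = s.
So Ksp = (2s)^2 × s = 4s^3
Solving, s = (9.7 × 10^-48/4)^(1/3) = 1.3 × 10^-16 M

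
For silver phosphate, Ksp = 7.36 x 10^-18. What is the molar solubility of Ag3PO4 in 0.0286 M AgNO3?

Ag3PO4(s) <=> 3 Ag^+(aq) + PO4^3-(aq)
Ksp = [Ag^+]^3[PO4^3-]
Let s be the molar solubility in this solution. [Ag^+] = 0.0286 + 3s ≈ 0.0286, [PO4^3-] = s (since Ag^+ from AgNO3 dominates).
Ksp ≈ (0.0286)^3 × s
s = 3.15 x 10^-13 M
Check: 3s = 9.4 × 10^-13 ≪ 0.0286, so the approximation is valid.

3.15 × 10^-13 M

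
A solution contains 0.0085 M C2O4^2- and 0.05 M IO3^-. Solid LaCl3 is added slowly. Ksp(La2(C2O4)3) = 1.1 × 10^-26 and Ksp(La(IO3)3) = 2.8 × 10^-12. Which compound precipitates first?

La2(C2O4)3

Precipitation of each salt starts when its ion product equals its Ksp.
For La2(C2O4)3: 1.1 × 10^-26 = (0.0085)^3 × [La^3+]^2  ⇒  [La^3+] = 1.3 x 10^-10 M.
For La(IO3)3: 2.8 × 10^-12 = (0.05)^3 × [La^3+]  ⇒  [La^3+] = 2.2 x 10^-8 M.
The salt with the lower threshold [La^3+] precipitates first: La2(C2O4)3.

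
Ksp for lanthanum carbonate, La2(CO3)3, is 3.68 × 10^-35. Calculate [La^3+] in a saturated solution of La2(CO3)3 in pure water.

[La^3+] ≈ 1.02 x 10^-7 M

La2(CO3)3(s) ⇌ 2 La^3+ + 3 CO3^2-
Ksp = [La^3+]^2[CO3^2-]^3
With molar solubility s: [La^3+] = 2s, [CO3^2-] = 3s.
Ksp = (2s)^2(3s)^3 = 108s^5
s^5 = 3.68 × 10^-35 / 108, so s = 5.087 x 10^-8 M
[La^3+] = 2s = 1.02 × 10^-7 M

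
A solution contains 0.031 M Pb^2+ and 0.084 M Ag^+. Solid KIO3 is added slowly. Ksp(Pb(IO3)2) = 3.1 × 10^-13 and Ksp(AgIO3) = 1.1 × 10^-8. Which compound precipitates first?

Precipitation of each salt starts when its ion product equals its Ksp.
For Pb(IO3)2: 3.1 × 10^-13 = 0.031 × [IO3^-]^2  ⇒  [IO3^-] = 3.2 × 10^-6 M.
For AgIO3: 1.1 × 10^-8 = 0.084 × [IO3^-]  ⇒  [IO3^-] = 1.3 × 10^-7 M.
The salt with the lower threshold [IO3^-] precipitates first: AgIO3.

AgIO3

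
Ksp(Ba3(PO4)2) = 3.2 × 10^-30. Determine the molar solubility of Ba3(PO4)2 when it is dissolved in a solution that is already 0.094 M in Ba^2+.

Ba3(PO4)2(s) <=> 3 Ba^2+ + 2 PO4^3-
Ksp = [Ba^2+]^3[PO4^3-]^2
Let s be the molar solubility in this solution. [Ba^2+] = 0.094 + 3s ≈ 0.094, [PO4^3-] = 2s (common-ion effect: Ba^2+ is already 0.094 M).
Ksp ≈ (0.094)^3 × (2s)^2
s = 3.1 × 10^-14 M
Check: 3s = 9.3 x 10^-14 ≪ 0.094, so the approximation is valid.

s = 3.1 × 10^-14 M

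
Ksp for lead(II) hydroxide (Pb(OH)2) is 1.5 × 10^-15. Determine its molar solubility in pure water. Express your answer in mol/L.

Pb(OH)2(s) ⇌ Pb^2+ + 2 OH^-
Ksp = [Pb^2+][OH^-]^2
If s mol/L of Pb(OH)2 dissolves, [Pb^2+] = s and [OH^-] = 2s.
So Ksp = s × (2s)^2 = 4s^3
Solving, s = (1.5 × 10^-15/4)^(1/3) = 7.2 x 10^-6 M

s ≈ 7.2e-6 M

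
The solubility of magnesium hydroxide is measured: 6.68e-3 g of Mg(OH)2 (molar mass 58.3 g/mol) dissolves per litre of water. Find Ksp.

Ksp = 6.02e-12

Molar solubility s = (6.68 × 10^-3 g/L) / (58.3 g/mol) = 1.146 × 10^-4 M.
Mg(OH)2(s) <=> Mg^2+(aq) + 2 OH^-(aq)
If s mol/L of Mg(OH)2 dissolves, [Mg^2+] = s and [OH^-] = 2s.
Ksp = [Mg^2+][OH^-]^2
Ksp = s(2s)^2 = 4s^3
With s = 1.146 × 10^-4: Ksp = 6.02 × 10^-12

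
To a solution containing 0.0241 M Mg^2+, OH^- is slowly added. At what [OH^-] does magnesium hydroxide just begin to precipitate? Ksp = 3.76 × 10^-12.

Mg(OH)2(s) <=> Mg^2+(aq) + 2 OH^-(aq)
Ksp = [Mg^2+][OH^-]^2
Precipitation begins when Q = Ksp. With [Mg^2+] = 0.0241 M:
3.76 × 10^-12 = (0.0241) × [OH^-]^2
[OH^-] = (3.76 × 10^-12 / 2.41 x 10^-2)^(1/2) = 1.25 × 10^-5 M

[OH^-] = 1.25 x 10^-5 M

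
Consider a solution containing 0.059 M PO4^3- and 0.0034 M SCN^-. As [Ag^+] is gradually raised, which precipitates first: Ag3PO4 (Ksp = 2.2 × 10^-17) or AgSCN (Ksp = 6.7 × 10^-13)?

Each salt begins to precipitate when Q = Ksp, i.e. when [Ag^+] reaches its threshold.
For Ag3PO4: 2.2 × 10^-17 = 0.059 × [Ag^+]^3  ⇒  [Ag^+] = 7.2 × 10^-6 M.
For AgSCN: 6.7 × 10^-13 = 0.0034 × [Ag^+]  ⇒  [Ag^+] = 2.0 × 10^-10 M.
The salt with the lower threshold [Ag^+] precipitates first: AgSCN.

AgSCN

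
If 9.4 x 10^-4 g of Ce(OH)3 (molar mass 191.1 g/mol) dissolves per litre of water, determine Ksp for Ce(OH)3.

Ksp = 1.6e-20

Molar solubility s = (9.4 × 10^-4 g/L) / (191.1 g/mol) = 4.92 × 10^-6 M.
Ce(OH)3(s) ⇌ Ce^3+ + 3 OH^-
If s mol/L of Ce(OH)3 dissolves, [Ce^3+] = s and [OH^-] = 3s.
Ksp = [Ce^3+][OH^-]^3
Substituting: Ksp = s(3s)^3 = 27s^4
With s = 4.92 × 10^-6: Ksp = 1.6 x 10^-20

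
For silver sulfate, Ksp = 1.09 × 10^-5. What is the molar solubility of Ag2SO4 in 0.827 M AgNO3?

Ag2SO4(s) ⇌ 2 Ag^+ + SO4^2-
Ksp = [Ag^+]^2[SO4^2-]
If s mol/L dissolves here, [Ag^+] = 0.827 + 2s ≈ 0.827, [SO4^2-] = s (Ksp is small, so little additional dissolves).
Ksp ≈ (0.827)^2 × s
s = 1.59 x 10^-5 M
Check: 2s = 3.2 x 10^-5 ≪ 0.827, so the approximation is valid.

1.59 × 10^-5 M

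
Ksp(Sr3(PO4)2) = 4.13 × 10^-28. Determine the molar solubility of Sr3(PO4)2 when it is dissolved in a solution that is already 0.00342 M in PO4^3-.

Sr3(PO4)2(s) <=> 3 Sr^2+(aq) + 2 PO4^3-(aq)
Ksp = [Sr^2+]^3[PO4^3-]^2
Let s be the molar solubility in this solution. [Sr^2+] = 3s, [PO4^3-] = 0.00342 + 2s ≈ 0.00342 (common-ion effect: PO4^3- is already 0.00342 M).
Ksp ≈ (3s)^3 × (0.00342)^2
s = 1.09 x 10^-8 M
Check: 2s = 2.2 × 10^-8 ≪ 0.00342, so the approximation is valid.

s = 1.09 × 10^-8 M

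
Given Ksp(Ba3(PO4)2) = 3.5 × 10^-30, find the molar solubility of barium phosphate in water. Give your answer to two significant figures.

5.0 × 10^-7 M

Ba3(PO4)2(s) <=> 3 Ba^2+ + 2 PO4^3-
Ksp = [Ba^2+]^3[PO4^3-]^2
If s mol/L of Ba3(PO4)2 dissolves, [Ba^2+] = 3s and [PO4^3-] = 2s.
So Ksp = (3s)^3 × (2s)^2 = 108s^5
s = (3.5 × 10^-30 / 108)^(1/5) = 5.0 × 10^-7 M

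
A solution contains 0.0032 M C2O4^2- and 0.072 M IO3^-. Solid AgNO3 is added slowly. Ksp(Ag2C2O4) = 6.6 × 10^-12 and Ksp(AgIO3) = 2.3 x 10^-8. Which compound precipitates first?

AgIO3

Each salt begins to precipitate when Q = Ksp, i.e. when [Ag^+] reaches its threshold.
For Ag2C2O4: 6.6 × 10^-12 = 0.0032 × [Ag^+]^2  ⇒  [Ag^+] = 4.5 x 10^-5 M.
For AgIO3: 2.3 x 10^-8 = 0.072 × [Ag^+]  ⇒  [Ag^+] = 3.2 x 10^-7 M.
The salt with the lower threshold [Ag^+] precipitates first: AgIO3.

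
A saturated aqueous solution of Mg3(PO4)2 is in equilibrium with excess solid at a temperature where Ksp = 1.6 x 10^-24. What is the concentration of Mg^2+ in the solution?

[Mg^2+] ≈ 2.0 x 10^-5 M

Mg3(PO4)2(s) ⇌ 3 Mg^2+ + 2 PO4^3-
Ksp = [Mg^2+]^3[PO4^3-]^2
If s mol/L of Mg3(PO4)2 dissolves, [Mg^2+] = 3s and [PO4^3-] = 2s.
Ksp = (3s)^3(2s)^2 = 108s^5
Solving, s = (1.6 x 10^-24/108)^(1/5) = 6.83 × 10^-6 M
[Mg^2+] = 3s = 2.0 × 10^-5 M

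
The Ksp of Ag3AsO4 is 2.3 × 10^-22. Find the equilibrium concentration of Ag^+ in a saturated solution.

Ag3AsO4(s) <=> 3 Ag^+(aq) + AsO4^3-(aq)
Ksp = [Ag^+]^3[AsO4^3-]
For each mole of Ag3AsO4 that dissolves: [Ag^+] = 3s, [AsO4^3-] = s.
Substituting: Ksp = (3s)^3s = 27s^4
s = (2.3 × 10^-22 / 27)^(1/4) = 1.71 x 10^-6 M
[Ag^+] = 3s = 5.1 x 10^-6 M

[Ag^+] ≈ 5.1 x 10^-6 M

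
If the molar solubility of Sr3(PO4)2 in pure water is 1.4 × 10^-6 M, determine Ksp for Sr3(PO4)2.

Sr3(PO4)2(s) ⇌ 3 Sr^2+ + 2 PO4^3-
For each mole of Sr3(PO4)2 that dissolves: [Sr^2+] = 3s, [PO4^3-] = 2s.
Ksp = [Sr^2+]^3[PO4^3-]^2
Ksp = (3s)^3(2s)^2 = 108s^5
Ksp = 108 × (1.4 × 10^-6)^5 = 5.8 × 10^-28

Ksp = 5.8 × 10^-28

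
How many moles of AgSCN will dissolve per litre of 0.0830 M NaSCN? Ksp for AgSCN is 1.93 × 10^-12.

s ≈ 2.33e-11 M

AgSCN(s) ⇌ Ag^+(aq) + SCN^-(aq)
Ksp = [Ag^+][SCN^-]
Let s = moles of AgSCN that dissolve per litre. [Ag^+] = s, [SCN^-] = 0.0830 + s ≈ 0.0830 (common-ion effect: SCN^- is already 0.0830 M).
Ksp ≈ s × 0.0830
s = 2.33 × 10^-11 M
Check: s = 2.3 x 10^-11 ≪ 0.0830, so the approximation is valid.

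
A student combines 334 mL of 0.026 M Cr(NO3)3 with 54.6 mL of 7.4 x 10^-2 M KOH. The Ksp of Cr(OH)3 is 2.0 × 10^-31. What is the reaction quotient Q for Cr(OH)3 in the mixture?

Total volume = 334 + 54.6 = 388.6 mL.
[Cr^3+] = 2.6 × 10^-2 × (334/388.6) = 2.23 × 10^-2 M
[OH^-] = 7.4 × 10^-2 × (54.6/388.6) = 1.04 × 10^-2 M
Cr(OH)3(s) ⇌ Cr^3+ + 3 OH^-, so Q = [Cr^3+][OH^-]^3
Q = (2.23 x 10^-2)(1.04 x 10^-2)^3 = 2.5 × 10^-8
Q > Ksp, so Cr(OH)3 will precipitate.

Q = 2.5 x 10^-8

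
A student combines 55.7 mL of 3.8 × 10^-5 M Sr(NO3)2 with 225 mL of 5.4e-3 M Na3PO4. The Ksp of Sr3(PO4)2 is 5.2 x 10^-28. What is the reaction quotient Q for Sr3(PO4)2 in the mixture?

Total volume = 55.7 + 225 = 280.7 mL.
[Sr^2+] = 3.8 x 10^-5 × (55.7/280.7) = 7.54 × 10^-6 M
[PO4^3-] = 5.4 × 10^-3 × (225/280.7) = 4.33 x 10^-3 M
Sr3(PO4)2(s) ⇌ 3 Sr^2+ + 2 PO4^3-, so Q = [Sr^2+]^3[PO4^3-]^2
Q = (7.54 x 10^-6)^3(4.33 x 10^-3)^2 = 8.0 × 10^-21
Q > Ksp, so Sr3(PO4)2 will precipitate.

8.0 × 10^-21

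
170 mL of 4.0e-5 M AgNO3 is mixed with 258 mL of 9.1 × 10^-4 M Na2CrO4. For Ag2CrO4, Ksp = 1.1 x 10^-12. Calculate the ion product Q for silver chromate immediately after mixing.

Total volume = 170 + 258 = 428 mL.
[Ag^+] = 4.0 × 10^-5 × (170/428) = 1.59 x 10^-5 M
[CrO4^2-] = 9.1 x 10^-4 × (258/428) = 5.49 × 10^-4 M
Ag2CrO4(s) ⇌ 2 Ag^+(aq) + CrO4^2-(aq), so Q = [Ag^+]^2[CrO4^2-]
Q = (1.59 × 10^-5)^2(5.49 × 10^-4) = 1.4 x 10^-13
Q < Ksp, so no precipitate of Ag2CrO4 forms.

Q ≈ 1.4 x 10^-13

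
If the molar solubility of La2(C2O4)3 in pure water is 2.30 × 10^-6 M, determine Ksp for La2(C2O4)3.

La2(C2O4)3(s) ⇌ 2 La^3+(aq) + 3 C2O4^2-(aq)
If s mol/L of La2(C2O4)3 dissolves, [La^3+] = 2s and [C2O4^2-] = 3s.
Ksp = [La^3+]^2[C2O4^2-]^3
Substituting: Ksp = (2s)^2(3s)^3 = 108s^5
With s = 2.30 x 10^-6: Ksp = 6.95 x 10^-27

Ksp = 6.95e-27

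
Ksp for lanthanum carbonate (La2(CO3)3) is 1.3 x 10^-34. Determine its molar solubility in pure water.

La2(CO3)3(s) ⇌ 2 La^3+(aq) + 3 CO3^2-(aq)
Ksp = [La^3+]^2[CO3^2-]^3
If s mol/L of La2(CO3)3 dissolves, [La^3+] = 2s and [CO3^2-] = 3s.
Ksp = (2s)^2(3s)^3 = 108s^5
s^5 = 1.3 x 10^-34 / 108, so s = 6.5 x 10^-8 M

s ≈ 6.5 × 10^-8 M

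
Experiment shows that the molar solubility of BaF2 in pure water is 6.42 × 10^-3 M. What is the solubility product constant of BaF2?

1.06 × 10^-6

BaF2(s) ⇌ Ba^2+(aq) + 2 F^-(aq)
For each mole of BaF2 that dissolves: [Ba^2+] = s, [F^-] = 2s.
Ksp = [Ba^2+][F^-]^2
Ksp = s(2s)^2 = 4s^3
With s = 6.42 x 10^-3: Ksp = 1.06 × 10^-6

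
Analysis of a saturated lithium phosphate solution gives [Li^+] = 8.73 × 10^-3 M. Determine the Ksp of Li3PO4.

1.94 x 10^-9

Li3PO4(s) <=> 3 Li^+ + PO4^3-
Stoichiometry gives [PO4^3-] = (1/3)[Li^+] = 2.910 x 10^-3 M.
Ksp = [Li^+]^3[PO4^3-]
Ksp = (8.73 x 10^-3)^3 × 2.910 × 10^-3 = 1.94 × 10^-9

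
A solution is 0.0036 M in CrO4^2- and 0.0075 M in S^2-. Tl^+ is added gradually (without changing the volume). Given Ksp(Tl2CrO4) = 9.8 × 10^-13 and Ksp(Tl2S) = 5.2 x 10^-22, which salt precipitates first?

Precipitation of each salt starts when its ion product equals its Ksp.
For Tl2CrO4: 9.8 × 10^-13 = 0.0036 × [Tl^+]^2  ⇒  [Tl^+] = 1.6 × 10^-5 M.
For Tl2S: 5.2 x 10^-22 = 0.0075 × [Tl^+]^2  ⇒  [Tl^+] = 2.6 x 10^-10 M.
The salt with the lower threshold [Tl^+] precipitates first: Tl2S.

Tl2S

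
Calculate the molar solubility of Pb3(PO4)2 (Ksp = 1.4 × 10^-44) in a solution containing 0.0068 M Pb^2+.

1.1 × 10^-19 M

Pb3(PO4)2(s) ⇌ 3 Pb^2+ + 2 PO4^3-
Ksp = [Pb^2+]^3[PO4^3-]^2
Let s = moles of Pb3(PO4)2 that dissolve per litre. [Pb^2+] = 0.0068 + 3s ≈ 0.0068, [PO4^3-] = 2s (since the Pb^2+ already present dominates).
Ksp ≈ (0.0068)^3 × (2s)^2
s = 1.1 x 10^-19 M
Check: 3s = 3.2 x 10^-19 ≪ 0.0068, so the approximation is valid.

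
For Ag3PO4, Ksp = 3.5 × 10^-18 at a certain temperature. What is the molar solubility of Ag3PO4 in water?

1.9 × 10^-5 M

Ag3PO4(s) <=> 3 Ag^+ + PO4^3-
Ksp = [Ag^+]^3[PO4^3-]
If s mol/L of Ag3PO4 dissolves, [Ag^+] = 3s and [PO4^3-] = s.
Ksp = (3s)^3s = 27s^4
s = (3.5 × 10^-18 / 27)^(1/4) = 1.9 × 10^-5 M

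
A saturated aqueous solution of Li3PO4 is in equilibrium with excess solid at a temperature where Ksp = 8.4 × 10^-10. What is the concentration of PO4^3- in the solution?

Li3PO4(s) ⇌ 3 Li^+(aq) + PO4^3-(aq)
Ksp = [Li^+]^3[PO4^3-]
If s mol/L of Li3PO4 dissolves, [Li^+] = 3s and [PO4^3-] = s.
Ksp = (3s)^3s = 27s^4
Solving, s = (8.4 × 10^-10/27)^(1/4) = 2.36 x 10^-3 M
[PO4^3-] = s = 2.4 × 10^-3 M

2.4 × 10^-3 M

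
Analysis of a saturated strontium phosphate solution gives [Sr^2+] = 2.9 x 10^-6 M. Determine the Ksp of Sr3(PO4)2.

Ksp = 9.1e-29

Sr3(PO4)2(s) ⇌ 3 Sr^2+(aq) + 2 PO4^3-(aq)
Stoichiometry gives [PO4^3-] = (2/3)[Sr^2+] = 1.93 x 10^-6 M.
Ksp = [Sr^2+]^3[PO4^3-]^2
Ksp = (2.9 × 10^-6)^3 × (1.93 x 10^-6)^2 = 9.1 x 10^-29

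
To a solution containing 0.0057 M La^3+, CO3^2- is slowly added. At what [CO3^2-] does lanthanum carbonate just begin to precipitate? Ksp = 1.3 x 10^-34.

La2(CO3)3(s) ⇌ 2 La^3+ + 3 CO3^2-
Ksp = [La^3+]^2[CO3^2-]^3
Precipitation begins when Q = Ksp. With [La^3+] = 0.0057 M:
1.3 x 10^-34 = (0.0057)^2 × [CO3^2-]^3
[CO3^2-] = (1.3 x 10^-34 / 3.25 × 10^-5)^(1/3) = 1.6 x 10^-10 M

1.6 × 10^-10 M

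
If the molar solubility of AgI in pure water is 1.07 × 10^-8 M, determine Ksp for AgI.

Ksp = 1.14 × 10^-16

AgI(s) <=> Ag^+(aq) + I^-(aq)
Let s = molar solubility. Then [Ag^+] = s and [I^-] = s.
Ksp = [Ag^+][I^-]
Ksp = (s)(s) = s^2
With s = 1.07 × 10^-8: Ksp = 1.14 × 10^-16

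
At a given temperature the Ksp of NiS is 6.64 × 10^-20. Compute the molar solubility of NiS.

NiS(s) ⇌ Ni^2+ + S^2-
Ksp = [Ni^2+][S^2-]
If s mol/L of NiS dissolves, [Ni^2+] = s and [S^2-] = s.
Ksp = s × s = s^2
s = (6.64 × 10^-20)^(1/2) = 2.58 × 10^-10 M

s ≈ 2.58 × 10^-10 M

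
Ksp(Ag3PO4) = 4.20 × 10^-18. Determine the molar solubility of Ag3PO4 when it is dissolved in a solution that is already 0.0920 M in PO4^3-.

s ≈ 1.19e-6 M

Ag3PO4(s) ⇌ 3 Ag^+(aq) + PO4^3-(aq)
Ksp = [Ag^+]^3[PO4^3-]
Let s = moles of Ag3PO4 that dissolve per litre. [Ag^+] = 3s, [PO4^3-] = 0.0920 + s ≈ 0.0920 (since the PO4^3- already present dominates).
Ksp ≈ (3s)^3 × 0.0920
s = 1.19 × 10^-6 M
Check: s = 1.2 x 10^-6 ≪ 0.0920, so the approximation is valid.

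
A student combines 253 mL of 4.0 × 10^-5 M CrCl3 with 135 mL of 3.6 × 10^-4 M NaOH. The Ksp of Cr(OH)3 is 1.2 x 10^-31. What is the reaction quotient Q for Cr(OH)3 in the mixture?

Total volume = 253 + 135 = 388 mL.
[Cr^3+] = 4.0 × 10^-5 × (253/388) = 2.61 x 10^-5 M
[OH^-] = 3.6 x 10^-4 × (135/388) = 1.25 × 10^-4 M
Cr(OH)3(s) ⇌ Cr^3+ + 3 OH^-, so Q = [Cr^3+][OH^-]^3
Q = (2.61 × 10^-5)(1.25 x 10^-4)^3 = 5.1 x 10^-17
Q > Ksp, so Cr(OH)3 will precipitate.

Q = 5.1e-17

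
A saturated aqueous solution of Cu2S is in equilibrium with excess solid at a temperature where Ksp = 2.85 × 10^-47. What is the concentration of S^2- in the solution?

Cu2S(s) <=> 2 Cu^+(aq) + S^2-(aq)
Ksp = [Cu^+]^2[S^2-]
If s mol/L of Cu2S dissolves, [Cu^+] = 2s and [S^2-] = s.
Substituting: Ksp = (2s)^2s = 4s^3
Solving, s = (2.85 × 10^-47/4)^(1/3) = 1.924 × 10^-16 M
[S^2-] = s = 1.92 x 10^-16 M

[S^2-] = 1.92 × 10^-16 M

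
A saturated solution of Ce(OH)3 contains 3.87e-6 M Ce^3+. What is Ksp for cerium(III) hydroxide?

6.06e-21

Ce(OH)3(s) ⇌ Ce^3+ + 3 OH^-
Stoichiometry gives [OH^-] = (3/1)[Ce^3+] = 1.161 × 10^-5 M.
Ksp = [Ce^3+][OH^-]^3
Ksp = 3.87 × 10^-6 × (1.161 × 10^-5)^3 = 6.06 x 10^-21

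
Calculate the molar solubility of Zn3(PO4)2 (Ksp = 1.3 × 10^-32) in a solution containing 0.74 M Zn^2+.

9.0 × 10^-17 M

Zn3(PO4)2(s) ⇌ 3 Zn^2+(aq) + 2 PO4^3-(aq)
Ksp = [Zn^2+]^3[PO4^3-]^2
If s mol/L dissolves here, [Zn^2+] = 0.74 + 3s ≈ 0.74, [PO4^3-] = 2s (Ksp is small, so little additional dissolves).
Ksp ≈ (0.74)^3 × (2s)^2
s = 9.0 × 10^-17 M
Check: 3s = 2.7 x 10^-16 ≪ 0.74, so the approximation is valid.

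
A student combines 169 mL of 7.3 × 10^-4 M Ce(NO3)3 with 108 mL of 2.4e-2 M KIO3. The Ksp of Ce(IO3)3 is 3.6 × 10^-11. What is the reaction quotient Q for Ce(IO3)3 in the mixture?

Total volume = 169 + 108 = 277 mL.
[Ce^3+] = 7.3 × 10^-4 × (169/277) = 4.45 x 10^-4 M
[IO3^-] = 2.4 × 10^-2 × (108/277) = 9.36 x 10^-3 M
Ce(IO3)3(s) ⇌ Ce^3+ + 3 IO3^-, so Q = [Ce^3+][IO3^-]^3
Q = (4.45 × 10^-4)(9.36 × 10^-3)^3 = 3.6 x 10^-10
Q > Ksp, so Ce(IO3)3 will precipitate.

3.6 × 10^-10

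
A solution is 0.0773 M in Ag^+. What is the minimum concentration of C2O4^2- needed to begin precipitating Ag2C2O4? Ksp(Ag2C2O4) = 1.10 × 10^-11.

[C2O4^2-] = 1.84e-9 M

Ag2C2O4(s) ⇌ 2 Ag^+(aq) + C2O4^2-(aq)
Ksp = [Ag^+]^2[C2O4^2-]
Precipitation begins when Q = Ksp. With [Ag^+] = 0.0773 M:
1.10 × 10^-11 = (0.0773)^2 × [C2O4^2-]
[C2O4^2-] = (1.10 × 10^-11 / 5.975 x 10^-3) = 1.84 x 10^-9 M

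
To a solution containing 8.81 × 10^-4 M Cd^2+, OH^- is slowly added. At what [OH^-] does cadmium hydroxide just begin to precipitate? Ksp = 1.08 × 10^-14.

[OH^-] = 3.50e-6 M

Cd(OH)2(s) <=> Cd^2+(aq) + 2 OH^-(aq)
Ksp = [Cd^2+][OH^-]^2
Precipitation begins when Q = Ksp. With [Cd^2+] = 8.81 × 10^-4 M:
1.08 × 10^-14 = (8.81 × 10^-4) × [OH^-]^2
[OH^-] = (1.08 × 10^-14 / 8.81 × 10^-4)^(1/2) = 3.50 × 10^-6 M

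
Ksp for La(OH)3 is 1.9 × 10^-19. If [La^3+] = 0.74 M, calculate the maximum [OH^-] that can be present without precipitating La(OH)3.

La(OH)3(s) ⇌ La^3+(aq) + 3 OH^-(aq)
Ksp = [La^3+][OH^-]^3
Precipitation begins when Q = Ksp. With [La^3+] = 0.74 M:
1.9 × 10^-19 = (0.74) × [OH^-]^3
[OH^-] = (1.9 × 10^-19 / 7.4 × 10^-1)^(1/3) = 6.4 x 10^-7 M

6.4e-7 M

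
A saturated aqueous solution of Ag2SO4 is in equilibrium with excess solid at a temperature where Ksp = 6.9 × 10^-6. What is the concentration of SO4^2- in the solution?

[SO4^2-] = 1.2e-2 M

Ag2SO4(s) <=> 2 Ag^+ + SO4^2-
Ksp = [Ag^+]^2[SO4^2-]
With molar solubility s: [Ag^+] = 2s, [SO4^2-] = s.
Ksp = (2s)^2s = 4s^3
Solving, s = (6.9 × 10^-6/4)^(1/3) = 1.20 x 10^-2 M
[SO4^2-] = s = 1.2 x 10^-2 M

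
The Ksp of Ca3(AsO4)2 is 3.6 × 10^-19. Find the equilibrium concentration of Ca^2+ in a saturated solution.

[Ca^2+] = 2.4e-4 M

Ca3(AsO4)2(s) ⇌ 3 Ca^2+ + 2 AsO4^3-
Ksp = [Ca^2+]^3[AsO4^3-]^2
If s mol/L of Ca3(AsO4)2 dissolves, [Ca^2+] = 3s and [AsO4^3-] = 2s.
So Ksp = (3s)^3 × (2s)^2 = 108s^5
s = (3.6 × 10^-19 / 108)^(1/5) = 8.03 × 10^-5 M
[Ca^2+] = 3s = 2.4 × 10^-4 M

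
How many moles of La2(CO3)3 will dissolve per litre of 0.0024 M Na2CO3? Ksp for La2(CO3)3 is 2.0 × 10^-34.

La2(CO3)3(s) <=> 2 La^3+(aq) + 3 CO3^2-(aq)
Ksp = [La^3+]^2[CO3^2-]^3
If s mol/L dissolves here, [La^3+] = 2s, [CO3^2-] = 0.0024 + 3s ≈ 0.0024 (since CO3^2- from Na2CO3 dominates).
Ksp ≈ (2s)^2 × (0.0024)^3
s = 6.0 x 10^-14 M
Check: 3s = 1.8 × 10^-13 ≪ 0.0024, so the approximation is valid.

6.0e-14 M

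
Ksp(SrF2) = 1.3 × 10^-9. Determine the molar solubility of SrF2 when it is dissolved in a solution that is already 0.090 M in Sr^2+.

6.0e-5 M

SrF2(s) <=> Sr^2+(aq) + 2 F^-(aq)
Ksp = [Sr^2+][F^-]^2
Let s be the molar solubility in this solution. [Sr^2+] = 0.090 + s ≈ 0.090, [F^-] = 2s (Ksp is small, so little additional dissolves).
Ksp ≈ 0.090 × (2s)^2
s = 6.0 × 10^-5 M
Check: s = 6.0 × 10^-5 ≪ 0.090, so the approximation is valid.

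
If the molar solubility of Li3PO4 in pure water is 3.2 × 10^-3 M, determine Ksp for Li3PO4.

Ksp ≈ 2.8 × 10^-9

Li3PO4(s) <=> 3 Li^+(aq) + PO4^3-(aq)
For each mole of Li3PO4 that dissolves: [Li^+] = 3s, [PO4^3-] = s.
Ksp = [Li^+]^3[PO4^3-]
Ksp = (3s)^3s = 27s^4
With s = 3.2 × 10^-3: Ksp = 2.8 x 10^-9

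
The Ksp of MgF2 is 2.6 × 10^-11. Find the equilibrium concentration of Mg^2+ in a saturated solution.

[Mg^2+] = 1.9e-4 M

MgF2(s) <=> Mg^2+(aq) + 2 F^-(aq)
Ksp = [Mg^2+][F^-]^2
With molar solubility s: [Mg^2+] = s, [F^-] = 2s.
Ksp = s(2s)^2 = 4s^3
s^3 = 2.6 × 10^-11 / 4, so s = 1.87 x 10^-4 M
[Mg^2+] = s = 1.9 × 10^-4 M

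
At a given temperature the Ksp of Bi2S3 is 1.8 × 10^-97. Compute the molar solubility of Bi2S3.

Bi2S3(s) ⇌ 2 Bi^3+(aq) + 3 S^2-(aq)
Ksp = [Bi^3+]^2[S^2-]^3
For each mole of Bi2S3 that dissolves: [Bi^3+] = 2s, [S^2-] = 3s.
Ksp = (2s)^2(3s)^3 = 108s^5
s^5 = 1.8 × 10^-97 / 108, so s = 1.8 × 10^-20 M

1.8e-20 M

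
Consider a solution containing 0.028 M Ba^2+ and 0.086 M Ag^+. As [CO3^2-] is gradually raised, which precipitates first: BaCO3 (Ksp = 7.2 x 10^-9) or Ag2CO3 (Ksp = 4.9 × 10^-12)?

Precipitation of each salt starts when its ion product equals its Ksp.
For BaCO3: 7.2 x 10^-9 = 0.028 × [CO3^2-]  ⇒  [CO3^2-] = 2.6 × 10^-7 M.
For Ag2CO3: 4.9 × 10^-12 = (0.086)^2 × [CO3^2-]  ⇒  [CO3^2-] = 6.6 × 10^-10 M.
The salt with the lower threshold [CO3^2-] precipitates first: Ag2CO3.

Ag2CO3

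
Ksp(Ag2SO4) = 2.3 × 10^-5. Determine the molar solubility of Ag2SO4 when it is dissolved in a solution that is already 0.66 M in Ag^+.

s ≈ 5.3 × 10^-5 M

Ag2SO4(s) <=> 2 Ag^+ + SO4^2-
Ksp = [Ag^+]^2[SO4^2-]
Let s be the molar solubility in this solution. [Ag^+] = 0.66 + 2s ≈ 0.66, [SO4^2-] = s (Ksp is small, so little additional dissolves).
Ksp ≈ (0.66)^2 × s
s = 5.3 × 10^-5 M
Check: 2s = 1.1 × 10^-4 ≪ 0.66, so the approximation is valid.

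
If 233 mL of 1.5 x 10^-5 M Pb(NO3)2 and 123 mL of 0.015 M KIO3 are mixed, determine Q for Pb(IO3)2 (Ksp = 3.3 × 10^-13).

Q ≈ 2.6 x 10^-10

Total volume = 233 + 123 = 356 mL.
[Pb^2+] = 1.5 × 10^-5 × (233/356) = 9.82 x 10^-6 M
[IO3^-] = 1.5 x 10^-2 × (123/356) = 5.18 x 10^-3 M
Pb(IO3)2(s) ⇌ Pb^2+ + 2 IO3^-, so Q = [Pb^2+][IO3^-]^2
Q = (9.82 × 10^-6)(5.18 × 10^-3)^2 = 2.6 × 10^-10
Q > Ksp, so Pb(IO3)2 will precipitate.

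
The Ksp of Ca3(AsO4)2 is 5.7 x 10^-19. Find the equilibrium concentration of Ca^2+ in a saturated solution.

Ca3(AsO4)2(s) ⇌ 3 Ca^2+(aq) + 2 AsO4^3-(aq)
Ksp = [Ca^2+]^3[AsO4^3-]^2
Let s = molar solubility. Then [Ca^2+] = 3s and [AsO4^3-] = 2s.
So Ksp = (3s)^3 × (2s)^2 = 108s^5
s^5 = 5.7 x 10^-19 / 108, so s = 8.80 × 10^-5 M
[Ca^2+] = 3s = 2.6 x 10^-4 M

[Ca^2+] ≈ 2.6e-4 M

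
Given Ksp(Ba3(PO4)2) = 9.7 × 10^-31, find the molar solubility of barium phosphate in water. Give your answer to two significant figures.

Ba3(PO4)2(s) ⇌ 3 Ba^2+(aq) + 2 PO4^3-(aq)
Ksp = [Ba^2+]^3[PO4^3-]^2
For each mole of Ba3(PO4)2 that dissolves: [Ba^2+] = 3s, [PO4^3-] = 2s.
Ksp = (3s)^3(2s)^2 = 108s^5
Solving, s = (9.7 × 10^-31/108)^(1/5) = 3.9 x 10^-7 M

3.9e-7 M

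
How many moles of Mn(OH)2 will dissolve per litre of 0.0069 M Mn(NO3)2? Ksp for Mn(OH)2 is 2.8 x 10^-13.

Mn(OH)2(s) ⇌ Mn^2+(aq) + 2 OH^-(aq)
Ksp = [Mn^2+][OH^-]^2
Let s = moles of Mn(OH)2 that dissolve per litre. [Mn^2+] = 0.0069 + s ≈ 0.0069, [OH^-] = 2s (Ksp is small, so little additional dissolves).
Ksp ≈ 0.0069 × (2s)^2
s = 3.2 × 10^-6 M
Check: s = 3.2 × 10^-6 ≪ 0.0069, so the approximation is valid.

3.2 x 10^-6 M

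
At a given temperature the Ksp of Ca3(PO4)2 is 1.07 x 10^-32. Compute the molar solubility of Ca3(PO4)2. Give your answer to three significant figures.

Ca3(PO4)2(s) ⇌ 3 Ca^2+(aq) + 2 PO4^3-(aq)
Ksp = [Ca^2+]^3[PO4^3-]^2
Let s = molar solubility. Then [Ca^2+] = 3s and [PO4^3-] = 2s.
Substituting: Ksp = (3s)^3(2s)^2 = 108s^5
s = (1.07 x 10^-32 / 108)^(1/5) = 1.58 × 10^-7 M

1.58 × 10^-7 M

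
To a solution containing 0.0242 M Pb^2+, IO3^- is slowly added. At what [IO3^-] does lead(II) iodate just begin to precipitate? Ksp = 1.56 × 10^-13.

Pb(IO3)2(s) ⇌ Pb^2+ + 2 IO3^-
Ksp = [Pb^2+][IO3^-]^2
Precipitation begins when Q = Ksp. With [Pb^2+] = 0.0242 M:
1.56 × 10^-13 = (0.0242) × [IO3^-]^2
[IO3^-] = (1.56 × 10^-13 / 2.42 x 10^-2)^(1/2) = 2.54 × 10^-6 M

2.54 × 10^-6 M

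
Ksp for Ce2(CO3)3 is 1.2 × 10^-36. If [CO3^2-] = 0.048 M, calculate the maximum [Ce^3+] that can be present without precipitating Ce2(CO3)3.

Ce2(CO3)3(s) <=> 2 Ce^3+(aq) + 3 CO3^2-(aq)
Ksp = [Ce^3+]^2[CO3^2-]^3
Precipitation begins when Q = Ksp. With [CO3^2-] = 0.048 M:
1.2 × 10^-36 = (0.048)^3 × [Ce^3+]^2
[Ce^3+] = (1.2 × 10^-36 / 1.11 x 10^-4)^(1/2) = 1.0 x 10^-16 M

1.0 × 10^-16 M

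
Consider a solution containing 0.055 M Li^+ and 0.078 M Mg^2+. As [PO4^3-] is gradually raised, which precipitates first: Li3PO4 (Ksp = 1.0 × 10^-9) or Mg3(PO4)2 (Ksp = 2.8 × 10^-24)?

Each salt begins to precipitate when Q = Ksp, i.e. when [PO4^3-] reaches its threshold.
For Li3PO4: 1.0 × 10^-9 = (0.055)^3 × [PO4^3-]  ⇒  [PO4^3-] = 6.0 × 10^-6 M.
For Mg3(PO4)2: 2.8 × 10^-24 = (0.078)^3 × [PO4^3-]^2  ⇒  [PO4^3-] = 7.7 × 10^-11 M.
The salt with the lower threshold [PO4^3-] precipitates first: Mg3(PO4)2.

Mg3(PO4)2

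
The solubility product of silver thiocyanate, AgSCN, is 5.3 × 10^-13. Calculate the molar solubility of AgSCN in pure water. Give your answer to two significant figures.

AgSCN(s) ⇌ Ag^+ + SCN^-
Ksp = [Ag^+][SCN^-]
Let s = molar solubility. Then [Ag^+] = s and [SCN^-] = s.
Ksp = s^2
s = (5.3 × 10^-13)^(1/2) = 7.3 x 10^-7 M

s ≈ 7.3 × 10^-7 M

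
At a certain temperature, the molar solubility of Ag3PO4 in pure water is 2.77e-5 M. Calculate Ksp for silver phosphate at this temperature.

Ag3PO4(s) ⇌ 3 Ag^+ + PO4^3-
With molar solubility s: [Ag^+] = 3s, [PO4^3-] = s.
Ksp = [Ag^+]^3[PO4^3-]
So Ksp = (3s)^3 × s = 27s^4
Ksp = 27 × (2.77 × 10^-5)^4 = 1.59 × 10^-17

Ksp = 1.59 × 10^-17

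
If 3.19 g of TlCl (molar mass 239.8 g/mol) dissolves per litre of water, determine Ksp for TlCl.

Ksp ≈ 1.77 x 10^-4

Molar solubility s = (3.19 g/L) / (239.8 g/mol) = 1.330 × 10^-2 M.
TlCl(s) <=> Tl^+ + Cl^-
For each mole of TlCl that dissolves: [Tl^+] = s, [Cl^-] = s.
Ksp = [Tl^+][Cl^-]
Ksp = s^2
With s = 1.330 × 10^-2: Ksp = 1.77 x 10^-4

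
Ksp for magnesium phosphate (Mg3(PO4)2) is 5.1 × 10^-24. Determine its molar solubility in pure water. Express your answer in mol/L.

Mg3(PO4)2(s) ⇌ 3 Mg^2+ + 2 PO4^3-
Ksp = [Mg^2+]^3[PO4^3-]^2
If s mol/L of Mg3(PO4)2 dissolves, [Mg^2+] = 3s and [PO4^3-] = 2s.
So Ksp = (3s)^3 × (2s)^2 = 108s^5
s = (5.1 × 10^-24 / 108)^(1/5) = 8.6 × 10^-6 M

s = 8.6e-6 M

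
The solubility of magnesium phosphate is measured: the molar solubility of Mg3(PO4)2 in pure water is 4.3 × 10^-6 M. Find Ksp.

Mg3(PO4)2(s) ⇌ 3 Mg^2+ + 2 PO4^3-
With molar solubility s: [Mg^2+] = 3s, [PO4^3-] = 2s.
Ksp = [Mg^2+]^3[PO4^3-]^2
So Ksp = (3s)^3 × (2s)^2 = 108s^5
Ksp = 108 × (4.3 × 10^-6)^5 = 1.6 x 10^-25

Ksp = 1.6 x 10^-25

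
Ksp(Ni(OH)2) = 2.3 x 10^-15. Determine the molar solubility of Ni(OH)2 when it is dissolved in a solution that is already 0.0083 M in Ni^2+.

s = 2.6 × 10^-7 M

Ni(OH)2(s) ⇌ Ni^2+(aq) + 2 OH^-(aq)
Ksp = [Ni^2+][OH^-]^2
If s mol/L dissolves here, [Ni^2+] = 0.0083 + s ≈ 0.0083, [OH^-] = 2s (Ksp is small, so little additional dissolves).
Ksp ≈ 0.0083 × (2s)^2
s = 2.6 × 10^-7 M
Check: s = 2.6 x 10^-7 ≪ 0.0083, so the approximation is valid.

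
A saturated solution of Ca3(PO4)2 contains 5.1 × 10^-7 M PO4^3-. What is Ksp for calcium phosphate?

Ca3(PO4)2(s) ⇌ 3 Ca^2+(aq) + 2 PO4^3-(aq)
Stoichiometry gives [Ca^2+] = (3/2)[PO4^3-] = 7.65 x 10^-7 M.
Ksp = [Ca^2+]^3[PO4^3-]^2
Ksp = (7.65 × 10^-7)^3 × (5.1 × 10^-7)^2 = 1.2 × 10^-31

Ksp ≈ 1.2 x 10^-31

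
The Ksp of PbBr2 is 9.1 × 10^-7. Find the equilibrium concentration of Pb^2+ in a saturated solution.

[Pb^2+] ≈ 6.1 × 10^-3 M

PbBr2(s) ⇌ Pb^2+ + 2 Br^-
Ksp = [Pb^2+][Br^-]^2
If s mol/L of PbBr2 dissolves, [Pb^2+] = s and [Br^-] = 2s.
So Ksp = s × (2s)^2 = 4s^3
s = (9.1 × 10^-7 / 4)^(1/3) = 6.10 × 10^-3 M
[Pb^2+] = s = 6.1 x 10^-3 M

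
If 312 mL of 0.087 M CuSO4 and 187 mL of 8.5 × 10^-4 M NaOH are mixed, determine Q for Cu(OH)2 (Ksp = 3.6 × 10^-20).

Total volume = 312 + 187 = 499 mL.
[Cu^2+] = 8.7 × 10^-2 × (312/499) = 5.44 × 10^-2 M
[OH^-] = 8.5 × 10^-4 × (187/499) = 3.19 × 10^-4 M
Cu(OH)2(s) <=> Cu^2+(aq) + 2 OH^-(aq), so Q = [Cu^2+][OH^-]^2
Q = (5.44 × 10^-2)(3.19 × 10^-4)^2 = 5.5 × 10^-9
Q > Ksp, so Cu(OH)2 will precipitate.

Q = 5.5 × 10^-9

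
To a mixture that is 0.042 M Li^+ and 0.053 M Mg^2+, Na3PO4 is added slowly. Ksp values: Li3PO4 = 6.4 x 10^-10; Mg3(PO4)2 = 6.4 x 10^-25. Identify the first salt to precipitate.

Each salt begins to precipitate when Q = Ksp, i.e. when [PO4^3-] reaches its threshold.
For Li3PO4: 6.4 x 10^-10 = (0.042)^3 × [PO4^3-]  ⇒  [PO4^3-] = 8.6 × 10^-6 M.
For Mg3(PO4)2: 6.4 x 10^-25 = (0.053)^3 × [PO4^3-]^2  ⇒  [PO4^3-] = 6.6 x 10^-11 M.
The salt with the lower threshold [PO4^3-] precipitates first: Mg3(PO4)2.

Mg3(PO4)2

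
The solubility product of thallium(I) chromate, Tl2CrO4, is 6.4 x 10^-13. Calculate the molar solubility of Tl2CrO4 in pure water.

s ≈ 5.4 × 10^-5 M

Tl2CrO4(s) ⇌ 2 Tl^+ + CrO4^2-
Ksp = [Tl^+]^2[CrO4^2-]
If s mol/L of Tl2CrO4 dissolves, [Tl^+] = 2s and [CrO4^2-] = s.
Substituting: Ksp = (2s)^2s = 4s^3
s^3 = 6.4 x 10^-13 / 4, so s = 5.4 × 10^-5 M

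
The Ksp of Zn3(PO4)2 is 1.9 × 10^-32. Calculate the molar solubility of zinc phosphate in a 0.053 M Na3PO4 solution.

Zn3(PO4)2(s) <=> 3 Zn^2+ + 2 PO4^3-
Ksp = [Zn^2+]^3[PO4^3-]^2
Let s be the molar solubility in this solution. [Zn^2+] = 3s, [PO4^3-] = 0.053 + 2s ≈ 0.053 (common-ion effect: PO4^3- is already 0.053 M).
Ksp ≈ (3s)^3 × (0.053)^2
s = 6.3 × 10^-11 M
Check: 2s = 1.3 × 10^-10 ≪ 0.053, so the approximation is valid.

6.3 × 10^-11 M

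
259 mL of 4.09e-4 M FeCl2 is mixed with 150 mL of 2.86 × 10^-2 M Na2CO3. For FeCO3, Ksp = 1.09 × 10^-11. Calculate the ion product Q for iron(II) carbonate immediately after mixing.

Q ≈ 2.72 × 10^-6

Total volume = 259 + 150 = 409 mL.
[Fe^2+] = 4.09 × 10^-4 × (259/409) = 2.590 × 10^-4 M
[CO3^2-] = 2.86 x 10^-2 × (150/409) = 1.049 × 10^-2 M
FeCO3(s) ⇌ Fe^2+ + CO3^2-, so Q = [Fe^2+][CO3^2-]
Q = (2.590 × 10^-4)(1.049 × 10^-2) = 2.72 × 10^-6
Q > Ksp, so FeCO3 will precipitate.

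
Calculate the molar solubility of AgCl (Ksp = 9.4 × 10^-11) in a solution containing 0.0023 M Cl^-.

4.1e-8 M

AgCl(s) <=> Ag^+ + Cl^-
Ksp = [Ag^+][Cl^-]
Let s be the molar solubility in this solution. [Ag^+] = s, [Cl^-] = 0.0023 + s ≈ 0.0023 (since the Cl^- already present dominates).
Ksp ≈ s × 0.0023
s = 4.1 x 10^-8 M
Check: s = 4.1 x 10^-8 ≪ 0.0023, so the approximation is valid.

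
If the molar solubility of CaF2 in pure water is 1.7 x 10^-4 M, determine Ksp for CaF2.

Ksp = 2.0 × 10^-11

CaF2(s) ⇌ Ca^2+ + 2 F^-
If s mol/L of CaF2 dissolves, [Ca^2+] = s and [F^-] = 2s.
Ksp = [Ca^2+][F^-]^2
Ksp = s(2s)^2 = 4s^3
Ksp = 4 × (1.7 x 10^-4)^3 = 2.0 × 10^-11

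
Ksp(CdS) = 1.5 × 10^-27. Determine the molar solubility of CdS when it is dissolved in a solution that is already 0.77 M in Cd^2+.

s ≈ 1.9e-27 M

CdS(s) <=> Cd^2+ + S^2-
Ksp = [Cd^2+][S^2-]
If s mol/L dissolves here, [Cd^2+] = 0.77 + s ≈ 0.77, [S^2-] = s (Ksp is small, so little additional dissolves).
Ksp ≈ 0.77 × s
s = 1.9 × 10^-27 M
Check: s = 1.9 x 10^-27 ≪ 0.77, so the approximation is valid.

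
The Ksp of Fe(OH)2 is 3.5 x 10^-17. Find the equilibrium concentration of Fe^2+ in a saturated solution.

[Fe^2+] = 2.1 × 10^-6 M

Fe(OH)2(s) <=> Fe^2+ + 2 OH^-
Ksp = [Fe^2+][OH^-]^2
With molar solubility s: [Fe^2+] = s, [OH^-] = 2s.
Ksp = s(2s)^2 = 4s^3
Solving, s = (3.5 x 10^-17/4)^(1/3) = 2.06 × 10^-6 M
[Fe^2+] = s = 2.1 x 10^-6 M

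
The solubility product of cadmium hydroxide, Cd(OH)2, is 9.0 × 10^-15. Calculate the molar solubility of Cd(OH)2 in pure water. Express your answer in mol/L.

Cd(OH)2(s) <=> Cd^2+(aq) + 2 OH^-(aq)
Ksp = [Cd^2+][OH^-]^2
For each mole of Cd(OH)2 that dissolves: [Cd^2+] = s, [OH^-] = 2s.
Ksp = s(2s)^2 = 4s^3
Solving, s = (9.0 × 10^-15/4)^(1/3) = 1.3 × 10^-5 M

1.3 × 10^-5 M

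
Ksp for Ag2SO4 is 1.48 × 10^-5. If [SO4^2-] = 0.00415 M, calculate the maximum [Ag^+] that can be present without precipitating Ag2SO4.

Ag2SO4(s) ⇌ 2 Ag^+ + SO4^2-
Ksp = [Ag^+]^2[SO4^2-]
Precipitation begins when Q = Ksp. With [SO4^2-] = 0.00415 M:
1.48 × 10^-5 = (0.00415) × [Ag^+]^2
[Ag^+] = (1.48 × 10^-5 / 4.15 x 10^-3)^(1/2) = 5.97 × 10^-2 M

5.97e-2 M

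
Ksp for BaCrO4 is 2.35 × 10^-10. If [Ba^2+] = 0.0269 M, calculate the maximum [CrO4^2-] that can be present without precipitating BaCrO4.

[CrO4^2-] ≈ 8.74 × 10^-9 M

BaCrO4(s) ⇌ Ba^2+ + CrO4^2-
Ksp = [Ba^2+][CrO4^2-]
Precipitation begins when Q = Ksp. With [Ba^2+] = 0.0269 M:
2.35 × 10^-10 = (0.0269) × [CrO4^2-]
[CrO4^2-] = (2.35 × 10^-10 / 2.69 × 10^-2) = 8.74 × 10^-9 M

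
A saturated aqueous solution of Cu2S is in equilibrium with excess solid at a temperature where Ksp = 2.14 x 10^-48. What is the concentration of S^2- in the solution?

8.12 × 10^-17 M

Cu2S(s) ⇌ 2 Cu^+(aq) + S^2-(aq)
Ksp = [Cu^+]^2[S^2-]
If s mol/L of Cu2S dissolves, [Cu^+] = 2s and [S^2-] = s.
Ksp = (2s)^2s = 4s^3
s^3 = 2.14 x 10^-48 / 4, so s = 8.118 × 10^-17 M
[S^2-] = s = 8.12 × 10^-17 M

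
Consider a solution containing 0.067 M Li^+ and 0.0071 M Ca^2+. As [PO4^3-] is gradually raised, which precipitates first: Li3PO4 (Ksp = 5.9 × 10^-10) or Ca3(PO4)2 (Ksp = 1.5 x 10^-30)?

Ca3(PO4)2

Each salt begins to precipitate when Q = Ksp, i.e. when [PO4^3-] reaches its threshold.
For Li3PO4: 5.9 × 10^-10 = (0.067)^3 × [PO4^3-]  ⇒  [PO4^3-] = 2.0 × 10^-6 M.
For Ca3(PO4)2: 1.5 x 10^-30 = (0.0071)^3 × [PO4^3-]^2  ⇒  [PO4^3-] = 2.0 × 10^-12 M.
The salt with the lower threshold [PO4^3-] precipitates first: Ca3(PO4)2.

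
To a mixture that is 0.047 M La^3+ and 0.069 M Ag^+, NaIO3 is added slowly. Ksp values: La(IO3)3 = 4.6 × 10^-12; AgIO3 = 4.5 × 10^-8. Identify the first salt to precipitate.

Each salt begins to precipitate when Q = Ksp, i.e. when [IO3^-] reaches its threshold.
For La(IO3)3: 4.6 × 10^-12 = 0.047 × [IO3^-]^3  ⇒  [IO3^-] = 4.6 x 10^-4 M.
For AgIO3: 4.5 × 10^-8 = 0.069 × [IO3^-]  ⇒  [IO3^-] = 6.5 x 10^-7 M.
The salt with the lower threshold [IO3^-] precipitates first: AgIO3.

AgIO3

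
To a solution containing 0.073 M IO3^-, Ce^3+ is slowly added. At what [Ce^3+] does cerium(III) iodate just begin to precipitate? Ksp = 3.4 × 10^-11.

Ce(IO3)3(s) <=> Ce^3+(aq) + 3 IO3^-(aq)
Ksp = [Ce^3+][IO3^-]^3
Precipitation begins when Q = Ksp. With [IO3^-] = 0.073 M:
3.4 × 10^-11 = (0.073)^3 × [Ce^3+]
[Ce^3+] = (3.4 × 10^-11 / 3.89 × 10^-4) = 8.7 × 10^-8 M

[Ce^3+] ≈ 8.7 × 10^-8 M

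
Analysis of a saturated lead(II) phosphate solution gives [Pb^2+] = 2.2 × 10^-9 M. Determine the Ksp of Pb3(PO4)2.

Ksp ≈ 2.3 × 10^-44

Pb3(PO4)2(s) ⇌ 3 Pb^2+(aq) + 2 PO4^3-(aq)
Stoichiometry gives [PO4^3-] = (2/3)[Pb^2+] = 1.47 x 10^-9 M.
Ksp = [Pb^2+]^3[PO4^3-]^2
Ksp = (2.2 x 10^-9)^3 × (1.47 × 10^-9)^2 = 2.3 × 10^-44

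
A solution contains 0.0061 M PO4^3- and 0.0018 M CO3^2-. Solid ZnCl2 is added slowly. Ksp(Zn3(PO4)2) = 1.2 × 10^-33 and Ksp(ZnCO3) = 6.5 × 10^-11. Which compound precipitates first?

Zn3(PO4)2

Precipitation of each salt starts when its ion product equals its Ksp.
For Zn3(PO4)2: 1.2 × 10^-33 = (0.0061)^2 × [Zn^2+]^3  ⇒  [Zn^2+] = 3.2 × 10^-10 M.
For ZnCO3: 6.5 × 10^-11 = 0.0018 × [Zn^2+]  ⇒  [Zn^2+] = 3.6 × 10^-8 M.
The salt with the lower threshold [Zn^2+] precipitates first: Zn3(PO4)2.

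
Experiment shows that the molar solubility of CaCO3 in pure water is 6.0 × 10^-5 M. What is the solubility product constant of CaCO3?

CaCO3(s) ⇌ Ca^2+(aq) + CO3^2-(aq)
For each mole of CaCO3 that dissolves: [Ca^2+] = s, [CO3^2-] = s.
Ksp = [Ca^2+][CO3^2-]
Ksp = s^2
With s = 6.0 × 10^-5: Ksp = 3.6 × 10^-9

3.6 x 10^-9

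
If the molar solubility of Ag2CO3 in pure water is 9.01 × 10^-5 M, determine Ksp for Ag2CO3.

Ksp ≈ 2.93e-12

Ag2CO3(s) ⇌ 2 Ag^+(aq) + CO3^2-(aq)
Let s = molar solubility. Then [Ag^+] = 2s and [CO3^2-] = s.
Ksp = [Ag^+]^2[CO3^2-]
Ksp = (2s)^2s = 4s^3
Ksp = 4 × (9.01 × 10^-5)^3 = 2.93 × 10^-12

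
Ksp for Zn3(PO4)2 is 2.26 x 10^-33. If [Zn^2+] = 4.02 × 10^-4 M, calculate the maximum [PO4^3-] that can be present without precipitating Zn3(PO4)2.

[PO4^3-] = 5.90e-12 M

Zn3(PO4)2(s) ⇌ 3 Zn^2+(aq) + 2 PO4^3-(aq)
Ksp = [Zn^2+]^3[PO4^3-]^2
Precipitation begins when Q = Ksp. With [Zn^2+] = 4.02 × 10^-4 M:
2.26 x 10^-33 = (4.02 × 10^-4)^3 × [PO4^3-]^2
[PO4^3-] = (2.26 x 10^-33 / 6.496 × 10^-11)^(1/2) = 5.90 × 10^-12 M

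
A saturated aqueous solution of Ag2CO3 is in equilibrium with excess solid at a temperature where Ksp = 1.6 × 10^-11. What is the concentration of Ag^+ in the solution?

3.2 × 10^-4 M

Ag2CO3(s) ⇌ 2 Ag^+(aq) + CO3^2-(aq)
Ksp = [Ag^+]^2[CO3^2-]
With molar solubility s: [Ag^+] = 2s, [CO3^2-] = s.
Substituting: Ksp = (2s)^2s = 4s^3
s^3 = 1.6 × 10^-11 / 4, so s = 1.59 × 10^-4 M
[Ag^+] = 2s = 3.2 × 10^-4 M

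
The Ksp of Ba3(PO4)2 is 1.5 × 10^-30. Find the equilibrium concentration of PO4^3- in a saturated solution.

8.5 × 10^-7 M

Ba3(PO4)2(s) ⇌ 3 Ba^2+(aq) + 2 PO4^3-(aq)
Ksp = [Ba^2+]^3[PO4^3-]^2
For each mole of Ba3(PO4)2 that dissolves: [Ba^2+] = 3s, [PO4^3-] = 2s.
Substituting: Ksp = (3s)^3(2s)^2 = 108s^5
s^5 = 1.5 × 10^-30 / 108, so s = 4.25 × 10^-7 M
[PO4^3-] = 2s = 8.5 × 10^-7 M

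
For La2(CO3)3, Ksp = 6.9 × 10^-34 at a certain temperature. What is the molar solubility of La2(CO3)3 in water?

s ≈ 9.1e-8 M

La2(CO3)3(s) <=> 2 La^3+(aq) + 3 CO3^2-(aq)
Ksp = [La^3+]^2[CO3^2-]^3
With molar solubility s: [La^3+] = 2s, [CO3^2-] = 3s.
Ksp = (2s)^2(3s)^3 = 108s^5
s = (6.9 × 10^-34 / 108)^(1/5) = 9.1 × 10^-8 M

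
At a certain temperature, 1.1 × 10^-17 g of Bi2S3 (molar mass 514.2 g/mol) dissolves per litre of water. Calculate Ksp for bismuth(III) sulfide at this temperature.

Ksp = 4.8 × 10^-97

Molar solubility s = (1.1 × 10^-17 g/L) / (514.2 g/mol) = 2.14 × 10^-20 M.
Bi2S3(s) ⇌ 2 Bi^3+ + 3 S^2-
If s mol/L of Bi2S3 dissolves, [Bi^3+] = 2s and [S^2-] = 3s.
Ksp = [Bi^3+]^2[S^2-]^3
So Ksp = (2s)^2 × (3s)^3 = 108s^5
Ksp = 108 × (2.14 × 10^-20)^5 = 4.8 × 10^-97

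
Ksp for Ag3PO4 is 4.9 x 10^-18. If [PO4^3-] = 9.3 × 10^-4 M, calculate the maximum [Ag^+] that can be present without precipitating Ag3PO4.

Ag3PO4(s) <=> 3 Ag^+(aq) + PO4^3-(aq)
Ksp = [Ag^+]^3[PO4^3-]
Precipitation begins when Q = Ksp. With [PO4^3-] = 9.3 × 10^-4 M:
4.9 x 10^-18 = (9.3 × 10^-4) × [Ag^+]^3
[Ag^+] = (4.9 x 10^-18 / 9.3 x 10^-4)^(1/3) = 1.7 × 10^-5 M

[Ag^+] = 1.7e-5 M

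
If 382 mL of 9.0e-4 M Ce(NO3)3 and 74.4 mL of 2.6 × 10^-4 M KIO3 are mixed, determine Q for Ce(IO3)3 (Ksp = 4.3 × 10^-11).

Total volume = 382 + 74.4 = 456.4 mL.
[Ce^3+] = 9.0 x 10^-4 × (382/456.4) = 7.53 x 10^-4 M
[IO3^-] = 2.6 × 10^-4 × (74.4/456.4) = 4.24 × 10^-5 M
Ce(IO3)3(s) <=> Ce^3+ + 3 IO3^-, so Q = [Ce^3+][IO3^-]^3
Q = (7.53 × 10^-4)(4.24 × 10^-5)^3 = 5.7 x 10^-17
Q < Ksp, so no precipitate of Ce(IO3)3 forms.

Q = 5.7 x 10^-17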